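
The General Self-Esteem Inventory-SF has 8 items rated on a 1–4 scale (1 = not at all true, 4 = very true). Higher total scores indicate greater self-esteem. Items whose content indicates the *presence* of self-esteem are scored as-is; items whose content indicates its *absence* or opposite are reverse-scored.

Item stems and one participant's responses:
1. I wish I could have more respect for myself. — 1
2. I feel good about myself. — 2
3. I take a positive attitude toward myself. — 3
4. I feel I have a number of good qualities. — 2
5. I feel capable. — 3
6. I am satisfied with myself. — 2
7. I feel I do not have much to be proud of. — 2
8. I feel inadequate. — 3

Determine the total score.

21

Items 1, 7, 8 describe the absence/opposite of self-esteem → reverse-score.
reverse-coded value = 5 − response.
  item 1: 5 − 1 = 4
  item 2: 2
  item 3: 3
  item 4: 2
  item 5: 3
  item 6: 2
  item 7: 5 − 2 = 3
  item 8: 5 − 3 = 2
Total = 4 + 2 + 3 + 2 + 3 + 2 + 3 + 2 = 21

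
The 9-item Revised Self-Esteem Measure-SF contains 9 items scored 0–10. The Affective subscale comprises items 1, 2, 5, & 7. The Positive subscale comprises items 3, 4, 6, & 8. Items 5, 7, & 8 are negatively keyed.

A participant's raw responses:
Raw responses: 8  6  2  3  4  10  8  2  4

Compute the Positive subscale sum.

Positive items: 3, 4, 6, 8.
Of these, item 8 is negatively keyed; on a 0–10 scale, reversed = 10 − raw.
  item 3: 2
  item 4: 3
  item 6: 10
  item 8: 10 − 2 = 8
Sum = 2 + 3 + 10 + 8 = 23

23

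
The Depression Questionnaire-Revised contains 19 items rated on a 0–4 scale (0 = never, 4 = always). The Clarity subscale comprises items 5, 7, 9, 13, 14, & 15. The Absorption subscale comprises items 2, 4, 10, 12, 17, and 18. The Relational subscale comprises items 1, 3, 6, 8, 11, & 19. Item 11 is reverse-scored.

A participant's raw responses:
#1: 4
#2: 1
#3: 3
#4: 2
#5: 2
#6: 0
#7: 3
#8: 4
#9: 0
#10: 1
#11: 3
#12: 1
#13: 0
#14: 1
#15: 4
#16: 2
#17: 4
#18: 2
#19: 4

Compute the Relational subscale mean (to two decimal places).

2.67

Relational items: 1, 3, 6, 8, 11, 19.
Of these, item 11 is reverse-scored; reverse-coded value = 4 − response.
  item 1: 4
  item 3: 3
  item 6: 0
  item 8: 4
  item 11: 4 − 3 = 1
  item 19: 4
Sum = 4 + 3 + 0 + 4 + 1 + 4 = 16
Mean = 16 / 6 = 2.67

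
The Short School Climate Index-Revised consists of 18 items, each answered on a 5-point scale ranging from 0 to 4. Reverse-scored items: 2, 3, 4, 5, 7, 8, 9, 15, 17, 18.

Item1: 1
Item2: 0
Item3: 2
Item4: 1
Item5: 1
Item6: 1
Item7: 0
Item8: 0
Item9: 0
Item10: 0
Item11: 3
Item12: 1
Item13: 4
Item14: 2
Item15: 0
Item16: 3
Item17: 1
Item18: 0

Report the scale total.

Reversing items 2, 3, 4, 5, 7, 8, 9, 15, 17, & 18 with 4 − raw:
Total = 1 + (4−0) + (4−2) + (4−1) + (4−1) + 1 + (4−0) + (4−0) + (4−0) + 0 + 3 + 1 + 4 + 2 + (4−0) + 3 + (4−1) + (4−0)
      = 1 + 4 + 2 + 3 + 3 + 1 + 4 + 4 + 4 + 0 + 3 + 1 + 4 + 2 + 4 + 3 + 3 + 4 = 50

50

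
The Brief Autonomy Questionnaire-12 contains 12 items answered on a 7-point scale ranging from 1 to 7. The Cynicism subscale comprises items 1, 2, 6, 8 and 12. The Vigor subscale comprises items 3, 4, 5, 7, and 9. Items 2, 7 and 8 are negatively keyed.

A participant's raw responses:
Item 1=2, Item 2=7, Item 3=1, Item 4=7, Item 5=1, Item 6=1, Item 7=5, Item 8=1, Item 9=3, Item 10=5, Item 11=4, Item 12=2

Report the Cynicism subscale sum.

Cynicism items: 1, 2, 6, 8, 12.
Of these, items 2 and 8 are negatively keyed; on a 1–7 scale, reversed = 8 − raw.
  item 1: 2
  item 2: 8 − 7 = 1
  item 6: 1
  item 8: 8 − 1 = 7
  item 12: 2
Sum = 2 + 1 + 1 + 7 + 2 = 13

13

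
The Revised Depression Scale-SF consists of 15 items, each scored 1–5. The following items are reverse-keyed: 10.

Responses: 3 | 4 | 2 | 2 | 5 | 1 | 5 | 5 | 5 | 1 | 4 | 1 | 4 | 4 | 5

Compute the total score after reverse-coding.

55

Raw sum = 51. Reverse-keyed items: 10; their raw sum = 1.
Each reversal replaces raw with 6 − raw, changing the total by 6 − 2·raw per item.
Total = 51 + 1·6 − 2·1 = 51 + 6 − 2 = 55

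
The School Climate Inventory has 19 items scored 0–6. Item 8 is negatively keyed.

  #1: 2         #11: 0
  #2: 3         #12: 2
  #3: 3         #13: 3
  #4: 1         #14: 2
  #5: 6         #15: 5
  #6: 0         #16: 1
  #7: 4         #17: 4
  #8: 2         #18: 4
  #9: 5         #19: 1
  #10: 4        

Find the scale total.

Raw sum = 52. Negatively keyed items: 8; their raw sum = 2.
Each reversal replaces raw with 6 − raw, changing the total by 6 − 2·raw per item.
Total = 52 + 1·6 − 2·2 = 52 + 6 − 4 = 54

54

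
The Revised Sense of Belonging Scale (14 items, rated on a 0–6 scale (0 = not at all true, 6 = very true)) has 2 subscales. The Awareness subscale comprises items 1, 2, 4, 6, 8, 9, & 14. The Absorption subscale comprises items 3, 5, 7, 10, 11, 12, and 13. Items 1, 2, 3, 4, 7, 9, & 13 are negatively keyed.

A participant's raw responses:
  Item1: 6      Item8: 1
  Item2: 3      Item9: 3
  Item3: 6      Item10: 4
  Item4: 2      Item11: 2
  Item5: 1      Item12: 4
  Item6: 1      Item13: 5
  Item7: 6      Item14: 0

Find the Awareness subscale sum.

Awareness items: 1, 2, 4, 6, 8, 9, 14.
Of these, items 1, 2, 4 and 9 are negatively keyed; reverse-coded value = 6 − response.
  item 1: 6 − 6 = 0
  item 2: 6 − 3 = 3
  item 4: 6 − 2 = 4
  item 6: 1
  item 8: 1
  item 9: 6 − 3 = 3
  item 14: 0
Sum = 0 + 3 + 4 + 1 + 1 + 3 + 0 = 12

12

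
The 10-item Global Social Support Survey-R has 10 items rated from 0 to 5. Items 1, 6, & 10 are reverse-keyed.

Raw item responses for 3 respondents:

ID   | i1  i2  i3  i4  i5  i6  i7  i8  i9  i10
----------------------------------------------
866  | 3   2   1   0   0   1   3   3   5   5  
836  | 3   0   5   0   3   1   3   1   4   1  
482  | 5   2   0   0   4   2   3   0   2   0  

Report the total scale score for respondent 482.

19

Respondent 482 raw: 5, 2, 0, 0, 4, 2, 3, 0, 2, 0.
Reverse-coded (on a 0–5 scale, reversed = 5 − raw):
  item 1: 5 − 5 = 0
  item 2: 2
  item 3: 0
  item 4: 0
  item 5: 4
  item 6: 5 − 2 = 3
  item 7: 3
  item 8: 0
  item 9: 2
  item 10: 5 − 0 = 5
Sum = 0 + 2 + 0 + 0 + 4 + 3 + 3 + 0 + 2 + 5 = 19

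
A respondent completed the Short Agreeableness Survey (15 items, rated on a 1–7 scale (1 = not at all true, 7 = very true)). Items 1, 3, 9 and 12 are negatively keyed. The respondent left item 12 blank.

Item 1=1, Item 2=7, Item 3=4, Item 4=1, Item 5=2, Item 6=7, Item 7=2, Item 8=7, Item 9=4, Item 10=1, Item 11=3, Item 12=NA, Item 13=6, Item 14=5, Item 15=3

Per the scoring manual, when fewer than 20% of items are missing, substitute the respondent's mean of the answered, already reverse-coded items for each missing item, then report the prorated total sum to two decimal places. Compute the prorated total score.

Reverse-coded (reversed = (1+7) − raw = 8 − raw):
  item 1: 8 − 1 = 7
  item 3: 8 − 4 = 4
  item 9: 8 − 4 = 4
Completed scored items (14 of 15): 7, 7, 4, 1, 2, 7, 2, 7, 4, 1, 3, 6, 5, 3; sum = 59.
Person mean = 59 / 14 ≈ 4.2143
Prorated total = (59 / 14) × 15 = 63.21 (to 2 dp)

63.21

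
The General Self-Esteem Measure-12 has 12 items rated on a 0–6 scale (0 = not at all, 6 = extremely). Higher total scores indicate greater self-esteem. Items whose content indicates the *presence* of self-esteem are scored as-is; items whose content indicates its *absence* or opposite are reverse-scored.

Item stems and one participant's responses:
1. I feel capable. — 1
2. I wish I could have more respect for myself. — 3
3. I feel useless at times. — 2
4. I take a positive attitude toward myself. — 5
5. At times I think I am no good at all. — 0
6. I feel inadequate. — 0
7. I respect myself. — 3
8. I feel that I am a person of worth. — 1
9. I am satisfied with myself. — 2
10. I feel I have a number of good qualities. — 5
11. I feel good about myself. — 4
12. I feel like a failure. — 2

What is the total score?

44

Items 2, 3, 5, 6, 12 describe the absence/opposite of self-esteem → reverse-score.
reversed = (0+6) − raw = 6 − raw.
  item 1: 1
  item 2: 6 − 3 = 3
  item 3: 6 − 2 = 4
  item 4: 5
  item 5: 6 − 0 = 6
  item 6: 6 − 0 = 6
  item 7: 3
  item 8: 1
  item 9: 2
  item 10: 5
  item 11: 4
  item 12: 6 − 2 = 4
Total = 1 + 3 + 4 + 5 + 6 + 6 + 3 + 1 + 2 + 5 + 4 + 4 = 44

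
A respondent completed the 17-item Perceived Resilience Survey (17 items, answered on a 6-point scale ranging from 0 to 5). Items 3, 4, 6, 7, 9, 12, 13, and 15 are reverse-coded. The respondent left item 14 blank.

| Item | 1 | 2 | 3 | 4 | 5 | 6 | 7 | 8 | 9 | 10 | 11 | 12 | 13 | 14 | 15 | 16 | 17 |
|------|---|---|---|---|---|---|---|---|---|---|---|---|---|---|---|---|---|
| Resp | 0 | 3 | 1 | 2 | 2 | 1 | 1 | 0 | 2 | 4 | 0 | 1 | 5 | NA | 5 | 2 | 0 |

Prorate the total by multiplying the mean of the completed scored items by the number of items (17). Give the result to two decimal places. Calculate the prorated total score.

35.06

Reverse-coded (reversed = (0+5) − raw = 5 − raw):
  item 3: 5 − 1 = 4
  item 4: 5 − 2 = 3
  item 6: 5 − 1 = 4
  item 7: 5 − 1 = 4
  item 9: 5 − 2 = 3
  item 12: 5 − 1 = 4
  item 13: 5 − 5 = 0
  item 15: 5 − 5 = 0
Completed scored items (16 of 17): 0, 3, 4, 3, 2, 4, 4, 0, 3, 4, 0, 4, 0, 0, 2, 0; sum = 33.
Person mean = 33 / 16 ≈ 2.0625
Prorated total = (33 / 16) × 17 = 35.06 (to 2 dp)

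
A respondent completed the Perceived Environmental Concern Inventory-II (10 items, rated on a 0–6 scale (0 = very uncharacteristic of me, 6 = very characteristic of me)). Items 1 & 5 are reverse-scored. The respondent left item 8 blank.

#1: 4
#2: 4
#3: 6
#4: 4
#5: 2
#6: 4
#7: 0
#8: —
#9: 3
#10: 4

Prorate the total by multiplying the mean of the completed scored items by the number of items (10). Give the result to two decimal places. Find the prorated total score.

34.44

Reverse-coded (reversed = (0+6) − raw = 6 − raw):
  item 1: 6 − 4 = 2
  item 5: 6 − 2 = 4
Completed scored items (9 of 10): 2, 4, 6, 4, 4, 4, 0, 3, 4; sum = 31.
Person mean = 31 / 9 ≈ 3.4444
Prorated total = (31 / 9) × 10 = 34.44 (to 2 dp)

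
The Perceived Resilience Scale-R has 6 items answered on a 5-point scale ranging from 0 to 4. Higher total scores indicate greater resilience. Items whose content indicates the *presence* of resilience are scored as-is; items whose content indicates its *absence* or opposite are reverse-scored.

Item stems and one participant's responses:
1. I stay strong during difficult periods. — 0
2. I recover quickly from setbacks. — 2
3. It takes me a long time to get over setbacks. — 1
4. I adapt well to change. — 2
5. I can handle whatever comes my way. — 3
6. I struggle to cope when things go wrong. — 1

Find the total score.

13

Items 3, 6 describe the absence/opposite of resilience → reverse-score.
reverse-coded value = 4 − response.
  item 1: 0
  item 2: 2
  item 3: 4 − 1 = 3
  item 4: 2
  item 5: 3
  item 6: 4 − 1 = 3
Total = 0 + 2 + 3 + 2 + 3 + 3 = 13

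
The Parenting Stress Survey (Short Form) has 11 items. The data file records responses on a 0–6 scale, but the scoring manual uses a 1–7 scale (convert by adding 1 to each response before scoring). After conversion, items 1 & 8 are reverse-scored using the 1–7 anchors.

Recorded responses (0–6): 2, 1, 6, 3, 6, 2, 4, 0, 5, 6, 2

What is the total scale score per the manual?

56

Convert to 1–7: 3, 2, 7, 4, 7, 3, 5, 1, 6, 7, 3
Reverse-coded (on a 1–7 scale, reversed = 8 − raw):
  item 1: 8 − 3 = 5
  item 8: 8 − 1 = 7
Scored: 5, 2, 7, 4, 7, 3, 5, 7, 6, 7, 3
Total = 56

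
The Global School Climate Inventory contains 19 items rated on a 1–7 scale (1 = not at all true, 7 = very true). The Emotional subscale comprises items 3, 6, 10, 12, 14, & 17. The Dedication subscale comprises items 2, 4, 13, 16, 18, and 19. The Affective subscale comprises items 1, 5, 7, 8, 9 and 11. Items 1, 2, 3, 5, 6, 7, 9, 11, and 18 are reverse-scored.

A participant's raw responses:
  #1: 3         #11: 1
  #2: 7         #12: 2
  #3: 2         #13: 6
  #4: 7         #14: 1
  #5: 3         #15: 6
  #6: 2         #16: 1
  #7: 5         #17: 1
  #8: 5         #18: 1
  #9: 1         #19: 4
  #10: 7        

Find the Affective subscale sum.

Affective items: 1, 5, 7, 8, 9, 11.
Of these, items 1, 5, 7, 9, & 11 are reverse-scored; on a 1–7 scale, reversed = 8 − raw.
  item 1: 8 − 3 = 5
  item 5: 8 − 3 = 5
  item 7: 8 − 5 = 3
  item 8: 5
  item 9: 8 − 1 = 7
  item 11: 8 − 1 = 7
Sum = 5 + 5 + 3 + 5 + 7 + 7 = 32

32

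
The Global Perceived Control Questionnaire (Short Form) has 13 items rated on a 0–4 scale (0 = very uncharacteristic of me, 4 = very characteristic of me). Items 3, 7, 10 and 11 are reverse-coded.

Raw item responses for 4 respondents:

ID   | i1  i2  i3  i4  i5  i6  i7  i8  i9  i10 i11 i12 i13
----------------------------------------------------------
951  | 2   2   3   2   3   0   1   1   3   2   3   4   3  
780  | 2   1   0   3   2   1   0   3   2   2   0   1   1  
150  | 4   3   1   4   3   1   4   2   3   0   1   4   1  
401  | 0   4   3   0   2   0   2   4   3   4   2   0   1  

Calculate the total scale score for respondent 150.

35

Respondent 150 raw: 4, 3, 1, 4, 3, 1, 4, 2, 3, 0, 1, 4, 1.
Reverse-coded (reversed = (0+4) − raw = 4 − raw):
  item 1: 4
  item 2: 3
  item 3: 4 − 1 = 3
  item 4: 4
  item 5: 3
  item 6: 1
  item 7: 4 − 4 = 0
  item 8: 2
  item 9: 3
  item 10: 4 − 0 = 4
  item 11: 4 − 1 = 3
  item 12: 4
  item 13: 1
Sum = 4 + 3 + 3 + 4 + 3 + 1 + 0 + 2 + 3 + 4 + 3 + 4 + 1 = 35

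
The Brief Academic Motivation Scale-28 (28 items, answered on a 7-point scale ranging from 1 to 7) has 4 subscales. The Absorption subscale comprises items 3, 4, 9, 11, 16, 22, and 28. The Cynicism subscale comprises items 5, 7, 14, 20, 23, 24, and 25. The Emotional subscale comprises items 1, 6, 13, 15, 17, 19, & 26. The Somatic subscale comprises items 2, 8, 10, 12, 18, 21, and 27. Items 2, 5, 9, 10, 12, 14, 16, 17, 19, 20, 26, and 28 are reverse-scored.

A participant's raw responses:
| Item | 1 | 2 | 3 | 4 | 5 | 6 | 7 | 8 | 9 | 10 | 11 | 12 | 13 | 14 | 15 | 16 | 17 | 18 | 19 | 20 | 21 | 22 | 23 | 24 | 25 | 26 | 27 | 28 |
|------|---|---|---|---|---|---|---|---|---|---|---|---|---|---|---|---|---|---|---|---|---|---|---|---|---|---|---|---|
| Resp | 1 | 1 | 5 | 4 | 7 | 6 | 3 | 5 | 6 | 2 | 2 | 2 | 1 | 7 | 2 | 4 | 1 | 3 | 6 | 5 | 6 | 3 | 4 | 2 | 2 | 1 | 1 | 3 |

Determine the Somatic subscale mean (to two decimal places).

Somatic items: 2, 8, 10, 12, 18, 21, 27.
Of these, items 2, 10, and 12 are reverse-scored; reverse-coded value = 8 − response.
  item 2: 8 − 1 = 7
  item 8: 5
  item 10: 8 − 2 = 6
  item 12: 8 − 2 = 6
  item 18: 3
  item 21: 6
  item 27: 1
Sum = 7 + 5 + 6 + 6 + 3 + 6 + 1 = 34
Mean = 34 / 7 = 4.86

4.86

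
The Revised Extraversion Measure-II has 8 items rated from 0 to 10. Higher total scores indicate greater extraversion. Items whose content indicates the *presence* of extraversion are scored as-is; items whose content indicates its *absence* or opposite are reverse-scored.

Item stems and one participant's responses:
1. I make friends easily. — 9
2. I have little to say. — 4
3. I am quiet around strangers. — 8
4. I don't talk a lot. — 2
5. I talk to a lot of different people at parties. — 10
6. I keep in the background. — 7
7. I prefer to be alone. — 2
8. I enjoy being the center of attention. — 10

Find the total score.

56

Items 2, 3, 4, 6, 7 describe the absence/opposite of extraversion → reverse-score.
reversed = (0+10) − raw = 10 − raw.
  item 1: 9
  item 2: 10 − 4 = 6
  item 3: 10 − 8 = 2
  item 4: 10 − 2 = 8
  item 5: 10
  item 6: 10 − 7 = 3
  item 7: 10 − 2 = 8
  item 8: 10
Total = 9 + 6 + 2 + 8 + 10 + 3 + 8 + 10 = 56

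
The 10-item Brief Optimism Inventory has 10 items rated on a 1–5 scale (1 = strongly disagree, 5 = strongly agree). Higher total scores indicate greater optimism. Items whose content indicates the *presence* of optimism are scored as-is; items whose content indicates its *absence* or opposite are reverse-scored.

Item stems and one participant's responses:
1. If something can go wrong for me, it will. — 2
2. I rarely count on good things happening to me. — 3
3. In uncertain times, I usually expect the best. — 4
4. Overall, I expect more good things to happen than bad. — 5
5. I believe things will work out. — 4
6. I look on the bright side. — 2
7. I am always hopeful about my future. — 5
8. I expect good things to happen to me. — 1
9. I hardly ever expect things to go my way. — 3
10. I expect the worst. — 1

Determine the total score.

36

Items 1, 2, 9, 10 describe the absence/opposite of optimism → reverse-score.
reverse-coded value = 6 − response.
  item 1: 6 − 2 = 4
  item 2: 6 − 3 = 3
  item 3: 4
  item 4: 5
  item 5: 4
  item 6: 2
  item 7: 5
  item 8: 1
  item 9: 6 − 3 = 3
  item 10: 6 − 1 = 5
Total = 4 + 3 + 4 + 5 + 4 + 2 + 5 + 1 + 3 + 5 = 36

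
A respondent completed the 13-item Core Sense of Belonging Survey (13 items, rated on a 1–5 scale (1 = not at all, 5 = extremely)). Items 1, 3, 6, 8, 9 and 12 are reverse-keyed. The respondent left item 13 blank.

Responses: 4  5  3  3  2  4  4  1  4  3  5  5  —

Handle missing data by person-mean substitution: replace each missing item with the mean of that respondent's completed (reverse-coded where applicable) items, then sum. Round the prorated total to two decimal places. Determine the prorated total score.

Reverse-coded (on a 1–5 scale, reversed = 6 − raw):
  item 1: 6 − 4 = 2
  item 3: 6 − 3 = 3
  item 6: 6 − 4 = 2
  item 8: 6 − 1 = 5
  item 9: 6 − 4 = 2
  item 12: 6 − 5 = 1
Completed scored items (12 of 13): 2, 5, 3, 3, 2, 2, 4, 5, 2, 3, 5, 1; sum = 37.
Person mean = 37 / 12 ≈ 3.0833
Prorated total = (37 / 12) × 13 = 40.08 (to 2 dp)

40.08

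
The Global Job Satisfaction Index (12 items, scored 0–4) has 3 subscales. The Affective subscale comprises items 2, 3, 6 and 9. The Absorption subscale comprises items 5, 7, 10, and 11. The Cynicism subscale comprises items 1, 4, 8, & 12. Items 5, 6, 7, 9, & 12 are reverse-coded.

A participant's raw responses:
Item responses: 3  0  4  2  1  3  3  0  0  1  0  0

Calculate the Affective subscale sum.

Affective items: 2, 3, 6, 9.
Of these, items 6 and 9 are reverse-coded; reversed = (0+4) − raw = 4 − raw.
  item 2: 0
  item 3: 4
  item 6: 4 − 3 = 1
  item 9: 4 − 0 = 4
Sum = 0 + 4 + 1 + 4 = 9

9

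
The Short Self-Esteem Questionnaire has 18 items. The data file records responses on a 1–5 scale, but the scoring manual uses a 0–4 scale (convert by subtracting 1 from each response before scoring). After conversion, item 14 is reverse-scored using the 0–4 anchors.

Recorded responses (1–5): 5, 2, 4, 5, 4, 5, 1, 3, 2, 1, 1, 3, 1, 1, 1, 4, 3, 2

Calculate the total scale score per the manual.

34

Convert to 0–4: 4, 1, 3, 4, 3, 4, 0, 2, 1, 0, 0, 2, 0, 0, 0, 3, 2, 1
Reverse-coded (on a 0–4 scale, reversed = 4 − raw):
  item 14: 4 − 0 = 4
Scored: 4, 1, 3, 4, 3, 4, 0, 2, 1, 0, 0, 2, 0, 4, 0, 3, 2, 1
Total = 34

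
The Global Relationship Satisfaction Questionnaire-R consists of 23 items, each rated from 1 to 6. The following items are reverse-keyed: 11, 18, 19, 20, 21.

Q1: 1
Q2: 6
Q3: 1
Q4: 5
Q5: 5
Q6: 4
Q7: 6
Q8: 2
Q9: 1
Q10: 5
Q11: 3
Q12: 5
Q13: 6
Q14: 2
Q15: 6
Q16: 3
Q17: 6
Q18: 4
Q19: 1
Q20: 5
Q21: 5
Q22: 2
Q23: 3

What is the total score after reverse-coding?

Reversing items 11, 18, 19, 20 and 21 with 7 − raw:
Total = 1 + 6 + 1 + 5 + 5 + 4 + 6 + 2 + 1 + 5 + (7−3) + 5 + 6 + 2 + 6 + 3 + 6 + (7−4) + (7−1) + (7−5) + (7−5) + 2 + 3
      = 1 + 6 + 1 + 5 + 5 + 4 + 6 + 2 + 1 + 5 + 4 + 5 + 6 + 2 + 6 + 3 + 6 + 3 + 6 + 2 + 2 + 2 + 3 = 86

86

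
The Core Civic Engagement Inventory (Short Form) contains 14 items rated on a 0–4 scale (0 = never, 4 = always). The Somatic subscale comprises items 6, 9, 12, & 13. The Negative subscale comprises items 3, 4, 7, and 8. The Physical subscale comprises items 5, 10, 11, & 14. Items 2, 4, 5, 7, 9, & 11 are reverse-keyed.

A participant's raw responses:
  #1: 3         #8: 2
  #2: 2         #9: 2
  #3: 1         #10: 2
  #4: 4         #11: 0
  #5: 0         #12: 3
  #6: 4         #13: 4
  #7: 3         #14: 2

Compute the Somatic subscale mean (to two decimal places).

3.25

Somatic items: 6, 9, 12, 13.
Of these, item 9 is reverse-keyed; reversed = (0+4) − raw = 4 − raw.
  item 6: 4
  item 9: 4 − 2 = 2
  item 12: 3
  item 13: 4
Sum = 4 + 2 + 3 + 4 = 13
Mean = 13 / 4 = 3.25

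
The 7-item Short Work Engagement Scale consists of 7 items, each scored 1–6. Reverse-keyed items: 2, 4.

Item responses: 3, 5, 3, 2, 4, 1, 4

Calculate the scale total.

Reverse-coded items (reversed = (1+6) − raw = 7 − raw):
  item 2: 7 − 5 = 2
  item 4: 7 − 2 = 5
Scored items: 3, 2, 3, 5, 4, 1, 4
Total = 3 + 2 + 3 + 5 + 4 + 1 + 4 = 22

22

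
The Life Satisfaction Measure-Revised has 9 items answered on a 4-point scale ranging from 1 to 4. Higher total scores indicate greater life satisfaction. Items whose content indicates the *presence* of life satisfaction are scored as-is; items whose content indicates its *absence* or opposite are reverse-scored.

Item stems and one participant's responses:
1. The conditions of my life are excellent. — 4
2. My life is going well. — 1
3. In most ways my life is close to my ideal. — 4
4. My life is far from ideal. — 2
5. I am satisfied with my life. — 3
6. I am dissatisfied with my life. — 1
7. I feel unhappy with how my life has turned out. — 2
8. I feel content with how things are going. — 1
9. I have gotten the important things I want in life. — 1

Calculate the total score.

Items 4, 6, 7 describe the absence/opposite of life satisfaction → reverse-score.
on a 1–4 scale, reversed = 5 − raw.
  item 1: 4
  item 2: 1
  item 3: 4
  item 4: 5 − 2 = 3
  item 5: 3
  item 6: 5 − 1 = 4
  item 7: 5 − 2 = 3
  item 8: 1
  item 9: 1
Total = 4 + 1 + 4 + 3 + 3 + 4 + 3 + 1 + 1 = 24

24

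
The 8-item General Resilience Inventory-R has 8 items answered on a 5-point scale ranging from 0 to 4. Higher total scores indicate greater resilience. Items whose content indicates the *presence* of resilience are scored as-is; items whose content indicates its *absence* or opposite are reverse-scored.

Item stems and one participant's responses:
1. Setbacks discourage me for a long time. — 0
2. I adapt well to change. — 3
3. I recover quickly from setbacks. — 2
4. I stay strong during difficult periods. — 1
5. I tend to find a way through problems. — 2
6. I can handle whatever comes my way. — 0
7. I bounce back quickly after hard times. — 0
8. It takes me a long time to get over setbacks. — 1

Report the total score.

Items 1, 8 describe the absence/opposite of resilience → reverse-score.
reversed = (0+4) − raw = 4 − raw.
  item 1: 4 − 0 = 4
  item 2: 3
  item 3: 2
  item 4: 1
  item 5: 2
  item 6: 0
  item 7: 0
  item 8: 4 − 1 = 3
Total = 4 + 3 + 2 + 1 + 2 + 0 + 0 + 3 = 15

15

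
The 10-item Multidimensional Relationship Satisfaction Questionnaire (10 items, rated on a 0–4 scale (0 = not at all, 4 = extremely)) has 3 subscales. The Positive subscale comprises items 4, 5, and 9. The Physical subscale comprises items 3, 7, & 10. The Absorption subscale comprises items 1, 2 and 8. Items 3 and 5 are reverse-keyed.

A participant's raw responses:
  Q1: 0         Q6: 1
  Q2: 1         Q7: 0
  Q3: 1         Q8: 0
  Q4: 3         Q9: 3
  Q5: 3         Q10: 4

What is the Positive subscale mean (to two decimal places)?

Positive items: 4, 5, 9.
Of these, item 5 is reverse-keyed; reverse-coded value = 4 − response.
  item 4: 3
  item 5: 4 − 3 = 1
  item 9: 3
Sum = 3 + 1 + 3 = 7
Mean = 7 / 3 = 2.33

2.33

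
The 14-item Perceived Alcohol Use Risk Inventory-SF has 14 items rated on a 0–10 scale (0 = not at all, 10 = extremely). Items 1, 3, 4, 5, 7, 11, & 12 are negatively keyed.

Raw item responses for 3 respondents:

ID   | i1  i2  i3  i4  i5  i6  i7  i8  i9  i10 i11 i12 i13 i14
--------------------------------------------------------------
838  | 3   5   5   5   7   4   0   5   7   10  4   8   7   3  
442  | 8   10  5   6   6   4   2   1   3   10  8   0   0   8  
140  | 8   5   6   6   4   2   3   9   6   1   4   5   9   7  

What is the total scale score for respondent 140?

73

Respondent 140 raw: 8, 5, 6, 6, 4, 2, 3, 9, 6, 1, 4, 5, 9, 7.
Reverse-coded (on a 0–10 scale, reversed = 10 − raw):
  item 1: 10 − 8 = 2
  item 2: 5
  item 3: 10 − 6 = 4
  item 4: 10 − 6 = 4
  item 5: 10 − 4 = 6
  item 6: 2
  item 7: 10 − 3 = 7
  item 8: 9
  item 9: 6
  item 10: 1
  item 11: 10 − 4 = 6
  item 12: 10 − 5 = 5
  item 13: 9
  item 14: 7
Sum = 2 + 5 + 4 + 4 + 6 + 2 + 7 + 9 + 6 + 1 + 6 + 5 + 9 + 7 = 73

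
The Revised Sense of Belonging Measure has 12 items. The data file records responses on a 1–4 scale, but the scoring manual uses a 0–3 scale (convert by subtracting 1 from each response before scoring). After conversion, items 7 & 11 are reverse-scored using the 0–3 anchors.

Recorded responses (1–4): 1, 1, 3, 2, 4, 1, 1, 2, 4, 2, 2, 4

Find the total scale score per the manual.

19

Convert to 0–3: 0, 0, 2, 1, 3, 0, 0, 1, 3, 1, 1, 3
Reverse-coded (on a 0–3 scale, reversed = 3 − raw):
  item 7: 3 − 0 = 3
  item 11: 3 − 1 = 2
Scored: 0, 0, 2, 1, 3, 0, 3, 1, 3, 1, 2, 3
Total = 19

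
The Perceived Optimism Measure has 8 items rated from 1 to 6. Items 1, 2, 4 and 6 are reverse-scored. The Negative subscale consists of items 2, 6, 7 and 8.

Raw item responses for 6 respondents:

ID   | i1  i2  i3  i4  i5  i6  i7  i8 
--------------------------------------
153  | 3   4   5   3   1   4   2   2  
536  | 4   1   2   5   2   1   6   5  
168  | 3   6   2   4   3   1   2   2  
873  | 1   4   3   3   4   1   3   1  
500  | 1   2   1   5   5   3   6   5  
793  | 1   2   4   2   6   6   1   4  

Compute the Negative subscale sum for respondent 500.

20

Respondent 500 raw: 1, 2, 1, 5, 5, 3, 6, 5.
Negative items: 2, 6, 7, 8.
Reverse-coded (on a 1–6 scale, reversed = 7 − raw):
  item 2: 7 − 2 = 5
  item 6: 7 − 3 = 4
  item 7: 6
  item 8: 5
Sum = 5 + 4 + 6 + 5 = 20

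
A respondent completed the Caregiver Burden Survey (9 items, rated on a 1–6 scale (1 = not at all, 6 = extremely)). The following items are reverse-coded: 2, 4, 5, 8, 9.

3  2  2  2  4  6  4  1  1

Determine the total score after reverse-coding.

Apply reverse scoring (on a 1–6 scale, reversed = 7 − raw):
  item 2: 7 − 2 = 5
  item 4: 7 − 2 = 5
  item 5: 7 − 4 = 3
  item 8: 7 − 1 = 6
  item 9: 7 − 1 = 6
Scored items: 3, 5, 2, 5, 3, 6, 4, 6, 6
Total = 3 + 5 + 2 + 5 + 3 + 6 + 4 + 6 + 6 = 40

40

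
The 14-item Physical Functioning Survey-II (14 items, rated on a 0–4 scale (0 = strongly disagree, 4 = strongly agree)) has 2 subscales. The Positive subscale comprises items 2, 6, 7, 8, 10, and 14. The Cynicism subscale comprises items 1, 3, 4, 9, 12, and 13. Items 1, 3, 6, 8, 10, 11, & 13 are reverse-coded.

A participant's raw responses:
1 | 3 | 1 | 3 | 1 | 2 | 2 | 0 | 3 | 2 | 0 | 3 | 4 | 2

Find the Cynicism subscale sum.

Cynicism items: 1, 3, 4, 9, 12, 13.
Of these, items 1, 3, & 13 are reverse-coded; reverse-coded value = 4 − response.
  item 1: 4 − 1 = 3
  item 3: 4 − 1 = 3
  item 4: 3
  item 9: 3
  item 12: 3
  item 13: 4 − 4 = 0
Sum = 3 + 3 + 3 + 3 + 3 + 0 = 15

15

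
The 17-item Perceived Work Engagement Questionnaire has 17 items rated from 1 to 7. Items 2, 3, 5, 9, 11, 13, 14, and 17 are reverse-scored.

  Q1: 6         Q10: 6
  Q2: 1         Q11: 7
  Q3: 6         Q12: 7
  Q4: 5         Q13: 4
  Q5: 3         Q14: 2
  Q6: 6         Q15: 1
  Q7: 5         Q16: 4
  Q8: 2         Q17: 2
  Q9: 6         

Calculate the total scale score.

Reversing items 2, 3, 5, 9, 11, 13, 14 and 17 with 8 − raw:
Total = 6 + (8−1) + (8−6) + 5 + (8−3) + 6 + 5 + 2 + (8−6) + 6 + (8−7) + 7 + (8−4) + (8−2) + 1 + 4 + (8−2)
      = 6 + 7 + 2 + 5 + 5 + 6 + 5 + 2 + 2 + 6 + 1 + 7 + 4 + 6 + 1 + 4 + 6 = 75

75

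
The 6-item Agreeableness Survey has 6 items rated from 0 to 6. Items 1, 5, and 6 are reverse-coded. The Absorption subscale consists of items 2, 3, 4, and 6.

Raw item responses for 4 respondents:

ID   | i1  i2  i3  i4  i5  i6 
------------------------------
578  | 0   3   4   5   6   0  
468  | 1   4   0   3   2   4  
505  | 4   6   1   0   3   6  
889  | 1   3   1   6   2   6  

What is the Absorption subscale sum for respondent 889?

Respondent 889 raw: 1, 3, 1, 6, 2, 6.
Absorption items: 2, 3, 4, 6.
Reverse-coded (reverse-coded value = 6 − response):
  item 2: 3
  item 3: 1
  item 4: 6
  item 6: 6 − 6 = 0
Sum = 3 + 1 + 6 + 0 = 10

10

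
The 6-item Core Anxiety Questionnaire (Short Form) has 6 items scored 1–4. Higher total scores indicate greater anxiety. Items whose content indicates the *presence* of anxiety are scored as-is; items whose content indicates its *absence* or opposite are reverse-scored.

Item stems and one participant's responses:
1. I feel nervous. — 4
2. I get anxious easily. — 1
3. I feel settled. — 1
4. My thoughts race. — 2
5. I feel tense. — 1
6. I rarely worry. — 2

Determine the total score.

15

Items 3, 6 describe the absence/opposite of anxiety → reverse-score.
reversed = (1+4) − raw = 5 − raw.
  item 1: 4
  item 2: 1
  item 3: 5 − 1 = 4
  item 4: 2
  item 5: 1
  item 6: 5 − 2 = 3
Total = 4 + 1 + 4 + 2 + 1 + 3 = 15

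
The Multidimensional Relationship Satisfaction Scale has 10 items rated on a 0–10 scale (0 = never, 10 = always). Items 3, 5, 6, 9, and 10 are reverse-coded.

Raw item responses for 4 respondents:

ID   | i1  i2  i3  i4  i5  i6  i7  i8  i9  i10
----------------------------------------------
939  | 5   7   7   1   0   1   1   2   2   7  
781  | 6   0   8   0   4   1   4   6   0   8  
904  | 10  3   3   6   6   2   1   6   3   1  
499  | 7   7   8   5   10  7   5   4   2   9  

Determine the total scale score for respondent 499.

Respondent 499 raw: 7, 7, 8, 5, 10, 7, 5, 4, 2, 9.
Reverse-coded (reverse-coded value = 10 − response):
  item 1: 7
  item 2: 7
  item 3: 10 − 8 = 2
  item 4: 5
  item 5: 10 − 10 = 0
  item 6: 10 − 7 = 3
  item 7: 5
  item 8: 4
  item 9: 10 − 2 = 8
  item 10: 10 − 9 = 1
Sum = 7 + 7 + 2 + 5 + 0 + 3 + 5 + 4 + 8 + 1 = 42

42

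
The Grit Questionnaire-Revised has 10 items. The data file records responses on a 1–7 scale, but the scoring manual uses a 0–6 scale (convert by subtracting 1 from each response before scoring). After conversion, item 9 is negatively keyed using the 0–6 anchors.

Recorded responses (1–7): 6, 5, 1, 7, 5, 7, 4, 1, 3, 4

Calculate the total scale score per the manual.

Convert to 0–6: 5, 4, 0, 6, 4, 6, 3, 0, 2, 3
Reverse-coded (on a 0–6 scale, reversed = 6 − raw):
  item 9: 6 − 2 = 4
Scored: 5, 4, 0, 6, 4, 6, 3, 0, 4, 3
Total = 35

35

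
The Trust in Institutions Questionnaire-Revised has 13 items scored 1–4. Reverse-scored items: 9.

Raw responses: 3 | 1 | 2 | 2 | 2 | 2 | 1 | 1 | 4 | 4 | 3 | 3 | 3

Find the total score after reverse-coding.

Reverse-scored items use 5 − raw:
  item 9: 5 − 4 = 1
After reverse-coding: 3, 1, 2, 2, 2, 2, 1, 1, 1, 4, 3, 3, 3
Total = 3 + 1 + 2 + 2 + 2 + 2 + 1 + 1 + 1 + 4 + 3 + 3 + 3 = 28

28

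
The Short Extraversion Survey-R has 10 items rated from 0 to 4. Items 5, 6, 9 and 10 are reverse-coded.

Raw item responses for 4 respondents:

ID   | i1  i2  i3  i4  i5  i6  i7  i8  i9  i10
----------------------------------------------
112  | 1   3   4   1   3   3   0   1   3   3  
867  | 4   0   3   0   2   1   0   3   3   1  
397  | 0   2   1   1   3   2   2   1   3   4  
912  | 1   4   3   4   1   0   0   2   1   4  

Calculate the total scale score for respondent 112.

14

Respondent 112 raw: 1, 3, 4, 1, 3, 3, 0, 1, 3, 3.
Reverse-coded (on a 0–4 scale, reversed = 4 − raw):
  item 1: 1
  item 2: 3
  item 3: 4
  item 4: 1
  item 5: 4 − 3 = 1
  item 6: 4 − 3 = 1
  item 7: 0
  item 8: 1
  item 9: 4 − 3 = 1
  item 10: 4 − 3 = 1
Sum = 1 + 3 + 4 + 1 + 1 + 1 + 0 + 1 + 1 + 1 = 14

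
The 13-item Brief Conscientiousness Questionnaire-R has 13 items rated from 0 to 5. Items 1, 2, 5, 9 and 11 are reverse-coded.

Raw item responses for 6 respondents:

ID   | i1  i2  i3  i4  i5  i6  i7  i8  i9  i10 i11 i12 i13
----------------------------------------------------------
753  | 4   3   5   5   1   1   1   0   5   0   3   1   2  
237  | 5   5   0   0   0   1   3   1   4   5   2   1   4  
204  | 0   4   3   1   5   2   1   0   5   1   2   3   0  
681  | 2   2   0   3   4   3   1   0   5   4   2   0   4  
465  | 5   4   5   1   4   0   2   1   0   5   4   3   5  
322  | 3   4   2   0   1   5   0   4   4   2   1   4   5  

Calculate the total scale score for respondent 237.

Respondent 237 raw: 5, 5, 0, 0, 0, 1, 3, 1, 4, 5, 2, 1, 4.
Reverse-coded (reverse-coded value = 5 − response):
  item 1: 5 − 5 = 0
  item 2: 5 − 5 = 0
  item 3: 0
  item 4: 0
  item 5: 5 − 0 = 5
  item 6: 1
  item 7: 3
  item 8: 1
  item 9: 5 − 4 = 1
  item 10: 5
  item 11: 5 − 2 = 3
  item 12: 1
  item 13: 4
Sum = 0 + 0 + 0 + 0 + 5 + 1 + 3 + 1 + 1 + 5 + 3 + 1 + 4 = 24

24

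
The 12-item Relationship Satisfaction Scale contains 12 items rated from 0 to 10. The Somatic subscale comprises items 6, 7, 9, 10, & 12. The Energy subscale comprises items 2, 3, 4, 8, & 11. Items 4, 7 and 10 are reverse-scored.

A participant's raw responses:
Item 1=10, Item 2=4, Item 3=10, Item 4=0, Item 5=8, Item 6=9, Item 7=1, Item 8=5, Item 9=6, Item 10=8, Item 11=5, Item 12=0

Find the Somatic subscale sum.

Somatic items: 6, 7, 9, 10, 12.
Of these, items 7 and 10 are reverse-scored; reverse-coded value = 10 − response.
  item 6: 9
  item 7: 10 − 1 = 9
  item 9: 6
  item 10: 10 − 8 = 2
  item 12: 0
Sum = 9 + 9 + 6 + 2 + 0 = 26

26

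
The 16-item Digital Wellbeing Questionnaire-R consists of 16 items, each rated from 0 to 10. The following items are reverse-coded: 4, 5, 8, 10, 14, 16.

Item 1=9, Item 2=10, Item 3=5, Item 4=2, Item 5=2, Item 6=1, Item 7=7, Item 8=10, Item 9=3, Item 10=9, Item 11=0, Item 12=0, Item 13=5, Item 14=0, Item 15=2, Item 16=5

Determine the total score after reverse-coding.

74

Reverse-coded items use 10 − raw:
  item 4: 10 − 2 = 8
  item 5: 10 − 2 = 8
  item 8: 10 − 10 = 0
  item 10: 10 − 9 = 1
  item 14: 10 − 0 = 10
  item 16: 10 − 5 = 5
After reverse-coding: 9, 10, 5, 8, 8, 1, 7, 0, 3, 1, 0, 0, 5, 10, 2, 5
Total = 9 + 10 + 5 + 8 + 8 + 1 + 7 + 0 + 3 + 1 + 0 + 0 + 5 + 10 + 2 + 5 = 74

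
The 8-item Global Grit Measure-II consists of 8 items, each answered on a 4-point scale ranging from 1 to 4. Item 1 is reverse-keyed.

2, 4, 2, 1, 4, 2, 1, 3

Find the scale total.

20

Reverse-coded items (reversed = (1+4) − raw = 5 − raw):
  item 1: 5 − 2 = 3
Scored responses: 3, 4, 2, 1, 4, 2, 1, 3
Total = 3 + 4 + 2 + 1 + 4 + 2 + 1 + 3 = 20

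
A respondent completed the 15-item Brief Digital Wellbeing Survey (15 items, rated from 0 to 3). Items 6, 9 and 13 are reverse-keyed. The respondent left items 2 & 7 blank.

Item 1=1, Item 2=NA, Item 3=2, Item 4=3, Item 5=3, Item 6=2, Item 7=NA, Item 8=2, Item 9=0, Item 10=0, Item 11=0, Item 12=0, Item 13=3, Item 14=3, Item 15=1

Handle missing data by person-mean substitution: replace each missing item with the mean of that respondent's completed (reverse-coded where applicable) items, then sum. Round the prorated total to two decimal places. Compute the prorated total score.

21.92

Reverse-coded (reverse-coded value = 3 − response):
  item 6: 3 − 2 = 1
  item 9: 3 − 0 = 3
  item 13: 3 − 3 = 0
Completed scored items (13 of 15): 1, 2, 3, 3, 1, 2, 3, 0, 0, 0, 0, 3, 1; sum = 19.
Person mean = 19 / 13 ≈ 1.4615
Prorated total = (19 / 13) × 15 = 21.92 (to 2 dp)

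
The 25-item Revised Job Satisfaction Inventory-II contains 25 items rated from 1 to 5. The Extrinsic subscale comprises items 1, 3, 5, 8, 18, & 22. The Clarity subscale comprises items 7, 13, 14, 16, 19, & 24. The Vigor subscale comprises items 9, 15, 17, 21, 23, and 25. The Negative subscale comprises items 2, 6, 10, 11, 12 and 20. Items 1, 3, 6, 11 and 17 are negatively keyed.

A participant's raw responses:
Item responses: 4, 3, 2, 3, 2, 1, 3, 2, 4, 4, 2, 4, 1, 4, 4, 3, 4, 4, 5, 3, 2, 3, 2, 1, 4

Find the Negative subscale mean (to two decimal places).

3.83

Negative items: 2, 6, 10, 11, 12, 20.
Of these, items 6 & 11 are negatively keyed; on a 1–5 scale, reversed = 6 − raw.
  item 2: 3
  item 6: 6 − 1 = 5
  item 10: 4
  item 11: 6 − 2 = 4
  item 12: 4
  item 20: 3
Sum = 3 + 5 + 4 + 4 + 4 + 3 = 23
Mean = 23 / 6 = 3.83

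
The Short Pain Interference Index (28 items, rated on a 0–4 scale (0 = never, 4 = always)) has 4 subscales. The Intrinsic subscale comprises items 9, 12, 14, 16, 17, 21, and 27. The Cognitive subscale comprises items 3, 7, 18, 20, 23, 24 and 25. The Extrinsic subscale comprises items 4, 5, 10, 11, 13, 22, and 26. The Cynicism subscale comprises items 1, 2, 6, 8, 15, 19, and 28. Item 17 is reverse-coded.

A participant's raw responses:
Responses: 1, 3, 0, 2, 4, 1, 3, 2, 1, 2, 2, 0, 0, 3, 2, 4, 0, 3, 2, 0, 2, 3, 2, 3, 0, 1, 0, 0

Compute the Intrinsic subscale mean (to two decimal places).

2.00

Intrinsic items: 9, 12, 14, 16, 17, 21, 27.
Of these, item 17 is reverse-coded; reversed = (0+4) − raw = 4 − raw.
  item 9: 1
  item 12: 0
  item 14: 3
  item 16: 4
  item 17: 4 − 0 = 4
  item 21: 2
  item 27: 0
Sum = 1 + 0 + 3 + 4 + 4 + 2 + 0 = 14
Mean = 14 / 7 = 2.00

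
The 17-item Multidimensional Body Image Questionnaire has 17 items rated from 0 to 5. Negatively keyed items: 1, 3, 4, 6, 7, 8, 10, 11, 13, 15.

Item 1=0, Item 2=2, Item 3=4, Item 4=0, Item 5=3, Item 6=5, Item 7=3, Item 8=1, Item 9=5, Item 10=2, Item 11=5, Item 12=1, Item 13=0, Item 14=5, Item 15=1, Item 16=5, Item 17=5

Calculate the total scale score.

Raw sum = 47. Negatively keyed items: 1, 3, 4, 6, 7, 8, 10, 11, 13, 15; their raw sum = 21.
Each reversal replaces raw with 5 − raw, changing the total by 5 − 2·raw per item.
Total = 47 + 10·5 − 2·21 = 47 + 50 − 42 = 55

55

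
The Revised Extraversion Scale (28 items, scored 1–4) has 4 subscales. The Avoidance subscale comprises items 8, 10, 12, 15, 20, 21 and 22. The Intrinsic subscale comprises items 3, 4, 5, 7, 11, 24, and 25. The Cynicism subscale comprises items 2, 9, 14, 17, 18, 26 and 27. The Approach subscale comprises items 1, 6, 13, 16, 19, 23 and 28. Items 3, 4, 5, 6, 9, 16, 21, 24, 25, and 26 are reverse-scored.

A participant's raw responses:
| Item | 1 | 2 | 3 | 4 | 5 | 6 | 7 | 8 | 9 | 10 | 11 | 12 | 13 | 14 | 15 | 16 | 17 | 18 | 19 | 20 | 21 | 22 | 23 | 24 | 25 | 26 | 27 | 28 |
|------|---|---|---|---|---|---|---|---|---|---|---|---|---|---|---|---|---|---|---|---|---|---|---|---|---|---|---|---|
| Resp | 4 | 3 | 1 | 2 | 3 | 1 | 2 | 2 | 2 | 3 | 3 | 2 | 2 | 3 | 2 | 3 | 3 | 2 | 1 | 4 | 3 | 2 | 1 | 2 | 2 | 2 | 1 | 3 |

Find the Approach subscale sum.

Approach items: 1, 6, 13, 16, 19, 23, 28.
Of these, items 6 and 16 are reverse-scored; on a 1–4 scale, reversed = 5 − raw.
  item 1: 4
  item 6: 5 − 1 = 4
  item 13: 2
  item 16: 5 − 3 = 2
  item 19: 1
  item 23: 1
  item 28: 3
Sum = 4 + 4 + 2 + 2 + 1 + 1 + 3 = 17

17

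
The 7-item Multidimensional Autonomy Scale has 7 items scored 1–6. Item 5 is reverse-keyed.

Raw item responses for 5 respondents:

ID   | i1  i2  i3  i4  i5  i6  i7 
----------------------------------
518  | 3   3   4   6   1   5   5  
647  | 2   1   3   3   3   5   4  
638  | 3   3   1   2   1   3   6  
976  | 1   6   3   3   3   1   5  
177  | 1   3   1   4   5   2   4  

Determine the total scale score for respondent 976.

Respondent 976 raw: 1, 6, 3, 3, 3, 1, 5.
Reverse-coded (on a 1–6 scale, reversed = 7 − raw):
  item 1: 1
  item 2: 6
  item 3: 3
  item 4: 3
  item 5: 7 − 3 = 4
  item 6: 1
  item 7: 5
Sum = 1 + 6 + 3 + 3 + 4 + 1 + 5 = 23

23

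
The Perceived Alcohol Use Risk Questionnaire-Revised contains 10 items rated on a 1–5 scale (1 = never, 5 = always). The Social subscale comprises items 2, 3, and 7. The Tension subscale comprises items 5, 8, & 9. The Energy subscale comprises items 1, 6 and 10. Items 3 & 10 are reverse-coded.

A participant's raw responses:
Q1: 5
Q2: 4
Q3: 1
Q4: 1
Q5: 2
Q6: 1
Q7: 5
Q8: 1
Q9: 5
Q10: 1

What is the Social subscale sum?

14

Social items: 2, 3, 7.
Of these, item 3 is reverse-coded; reverse-coded value = 6 − response.
  item 2: 4
  item 3: 6 − 1 = 5
  item 7: 5
Sum = 4 + 5 + 5 = 14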